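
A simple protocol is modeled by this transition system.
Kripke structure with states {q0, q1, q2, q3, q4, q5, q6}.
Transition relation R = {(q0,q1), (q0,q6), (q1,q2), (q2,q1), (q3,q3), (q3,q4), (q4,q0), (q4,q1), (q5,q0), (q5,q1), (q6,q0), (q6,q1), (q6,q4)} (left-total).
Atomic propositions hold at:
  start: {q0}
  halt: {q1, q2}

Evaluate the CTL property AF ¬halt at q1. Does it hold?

No

Sat(¬halt) = {q0, q3, q4, q5, q6}
AF ¬halt: least fixpoint, start Z0 = {q0, q3, q4, q5, q6}, add states with every successor in Z. Already a fixed point.
Sat(AF ¬halt) = {q0, q3, q4, q5, q6}
q1 ∉ Sat(AF ¬halt) = {q0, q3, q4, q5, q6}, so the formula does not hold at q1.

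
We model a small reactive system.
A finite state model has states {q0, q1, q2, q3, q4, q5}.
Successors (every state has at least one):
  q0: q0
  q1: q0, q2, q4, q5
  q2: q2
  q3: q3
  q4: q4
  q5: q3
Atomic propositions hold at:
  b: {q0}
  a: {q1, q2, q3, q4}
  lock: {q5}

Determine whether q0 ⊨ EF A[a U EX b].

Yes

Sat(EX b) = {s : some successor in {q0}} = {q0, q1}
A[a U EX b]: least fixpoint, start Z0 = Sat(EX b) = {q0, q1}, add states in Sat(a) with every successor in Z. Already a fixed point.
Sat(A[a U EX b]) = {q0, q1}
EF A[a U EX b]: least fixpoint, start Z0 = {q0, q1}, add states with some successor in Z. Already a fixed point.
Sat(EF A[a U EX b]) = {q0, q1}
q0 ∈ Sat(EF A[a U EX b]) = {q0, q1}, so the formula holds at q0.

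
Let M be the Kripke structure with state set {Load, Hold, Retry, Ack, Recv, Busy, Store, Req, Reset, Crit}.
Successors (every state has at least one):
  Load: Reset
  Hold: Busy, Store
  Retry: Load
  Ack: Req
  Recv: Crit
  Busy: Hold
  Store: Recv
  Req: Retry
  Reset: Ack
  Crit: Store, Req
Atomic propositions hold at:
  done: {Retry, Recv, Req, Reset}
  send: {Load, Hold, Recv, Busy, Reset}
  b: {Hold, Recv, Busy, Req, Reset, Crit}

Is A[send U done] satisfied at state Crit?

No

A[send U done]: least fixpoint, start Z0 = Sat(done) = {Retry, Recv, Req, Reset}, add states in Sat(send) with every successor in Z. Z1 = {Load, Retry, Recv, Req, Reset}; fixed.
Sat(A[send U done]) = {Load, Retry, Recv, Req, Reset}
Crit ∉ Sat(A[send U done]) = {Load, Retry, Recv, Req, Reset}, so the formula does not hold at Crit.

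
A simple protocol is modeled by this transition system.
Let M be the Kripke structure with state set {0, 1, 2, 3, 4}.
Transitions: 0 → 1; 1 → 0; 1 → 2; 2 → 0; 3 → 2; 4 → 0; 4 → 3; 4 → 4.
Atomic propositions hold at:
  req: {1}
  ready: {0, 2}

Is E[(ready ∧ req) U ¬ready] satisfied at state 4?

Sat(ready ∧ req) = ∅
Sat(¬ready) = {1, 3, 4}
E[(ready ∧ req) U ¬ready]: least fixpoint, start Z0 = Sat(¬ready) = {1, 3, 4}, add states in Sat(ready ∧ req) with some successor in Z. Already a fixed point.
Sat(E[(ready ∧ req) U ¬ready]) = {1, 3, 4}
4 ∈ Sat(E[(ready ∧ req) U ¬ready]) = {1, 3, 4}, so the formula holds at 4.

Yes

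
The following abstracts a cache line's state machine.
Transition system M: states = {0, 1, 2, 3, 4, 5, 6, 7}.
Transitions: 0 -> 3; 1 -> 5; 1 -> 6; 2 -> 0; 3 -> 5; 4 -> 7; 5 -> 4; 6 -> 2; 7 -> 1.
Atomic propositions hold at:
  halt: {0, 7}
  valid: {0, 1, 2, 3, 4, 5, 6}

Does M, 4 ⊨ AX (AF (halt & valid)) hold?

No

Sat(halt & valid) = {0}
AF (halt & valid): least fixpoint, start Z0 = {0}, add states with every successor in Z. Z1 = {0, 2}; Z2 = {0, 2, 6}; fixed.
Sat(AF (halt & valid)) = {0, 2, 6}
Sat(AX (AF (halt & valid))) = {s : every successor in {0, 2, 6}} = {2, 6}
4 ∉ Sat(AX (AF (halt & valid))) = {2, 6}, so the formula does not hold at 4.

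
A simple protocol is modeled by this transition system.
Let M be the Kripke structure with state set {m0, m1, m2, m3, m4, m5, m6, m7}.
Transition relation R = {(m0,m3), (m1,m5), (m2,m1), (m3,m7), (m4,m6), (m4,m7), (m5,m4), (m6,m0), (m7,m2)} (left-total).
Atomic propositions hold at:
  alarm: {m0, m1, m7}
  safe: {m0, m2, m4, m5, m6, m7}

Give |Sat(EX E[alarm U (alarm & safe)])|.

Sat(alarm & safe) = {m0, m7}
E[alarm U (alarm & safe)]: least fixpoint, start Z0 = Sat((alarm & safe)) = {m0, m7}, add states in Sat(alarm) with some successor in Z. Already a fixed point.
Sat(E[alarm U (alarm & safe)]) = {m0, m7}
Sat(EX E[alarm U (alarm & safe)]) = {s : some successor in {m0, m7}} = {m3, m4, m6}
|Sat(EX E[alarm U (alarm & safe)])| = |{m3, m4, m6}| = 3.

3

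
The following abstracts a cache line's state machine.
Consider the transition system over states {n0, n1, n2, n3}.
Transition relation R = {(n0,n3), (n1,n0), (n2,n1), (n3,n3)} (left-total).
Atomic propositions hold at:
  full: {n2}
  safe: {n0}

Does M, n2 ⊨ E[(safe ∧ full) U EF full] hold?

Sat(safe ∧ full) = ∅
EF full: least fixpoint, start Z0 = {n2}, add states with some successor in Z. Already a fixed point.
Sat(EF full) = {n2}
E[(safe ∧ full) U EF full]: least fixpoint, start Z0 = Sat(EF full) = {n2}, add states in Sat(safe ∧ full) with some successor in Z. Already a fixed point.
Sat(E[(safe ∧ full) U EF full]) = {n2}
n2 ∈ Sat(E[(safe ∧ full) U EF full]) = {n2}, so the formula holds at n2.

Yes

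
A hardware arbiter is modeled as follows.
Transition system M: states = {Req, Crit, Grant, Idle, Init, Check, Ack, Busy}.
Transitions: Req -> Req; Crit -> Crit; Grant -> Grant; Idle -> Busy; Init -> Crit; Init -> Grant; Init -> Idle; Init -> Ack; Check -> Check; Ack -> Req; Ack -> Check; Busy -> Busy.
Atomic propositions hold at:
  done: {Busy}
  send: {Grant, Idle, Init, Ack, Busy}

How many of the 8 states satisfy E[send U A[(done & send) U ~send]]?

Sat(done & send) = {Busy}
Sat(~send) = {Req, Crit, Check}
A[(done & send) U ~send]: least fixpoint, start Z0 = Sat(~send) = {Req, Crit, Check}, add states in Sat(done & send) with every successor in Z. Already a fixed point.
Sat(A[(done & send) U ~send]) = {Req, Crit, Check}
E[send U A[(done & send) U ~send]]: least fixpoint, start Z0 = Sat(A[(done & send) U ~send]) = {Req, Crit, Check}, add states in Sat(send) with some successor in Z. Z1 = {Req, Crit, Init, Check, Ack}; fixed.
Sat(E[send U A[(done & send) U ~send]]) = {Req, Crit, Init, Check, Ack}
|Sat(E[send U A[(done & send) U ~send]])| = |{Req, Crit, Init, Check, Ack}| = 5.

5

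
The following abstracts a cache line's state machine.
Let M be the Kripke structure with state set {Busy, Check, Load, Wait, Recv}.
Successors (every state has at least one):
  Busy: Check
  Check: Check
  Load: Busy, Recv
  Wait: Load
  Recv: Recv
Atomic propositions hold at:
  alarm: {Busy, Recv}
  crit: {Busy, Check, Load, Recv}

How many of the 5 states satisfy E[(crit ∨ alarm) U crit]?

Sat(crit ∨ alarm) = {Busy, Check, Load, Recv}
E[(crit ∨ alarm) U crit]: least fixpoint, start Z0 = Sat(crit) = {Busy, Check, Load, Recv}, add states in Sat(crit ∨ alarm) with some successor in Z. Already a fixed point.
Sat(E[(crit ∨ alarm) U crit]) = {Busy, Check, Load, Recv}
|Sat(E[(crit ∨ alarm) U crit])| = |{Busy, Check, Load, Recv}| = 4.

4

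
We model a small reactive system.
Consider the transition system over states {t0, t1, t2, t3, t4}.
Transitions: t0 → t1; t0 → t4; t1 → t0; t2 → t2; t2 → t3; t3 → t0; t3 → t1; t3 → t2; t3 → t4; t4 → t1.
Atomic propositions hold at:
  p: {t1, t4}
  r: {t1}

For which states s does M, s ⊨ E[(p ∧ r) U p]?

Sat(p ∧ r) = {t1}
E[(p ∧ r) U p]: least fixpoint, start Z0 = Sat(p) = {t1, t4}, add states in Sat(p ∧ r) with some successor in Z. Already a fixed point.
Sat(E[(p ∧ r) U p]) = {t1, t4}

{t1, t4}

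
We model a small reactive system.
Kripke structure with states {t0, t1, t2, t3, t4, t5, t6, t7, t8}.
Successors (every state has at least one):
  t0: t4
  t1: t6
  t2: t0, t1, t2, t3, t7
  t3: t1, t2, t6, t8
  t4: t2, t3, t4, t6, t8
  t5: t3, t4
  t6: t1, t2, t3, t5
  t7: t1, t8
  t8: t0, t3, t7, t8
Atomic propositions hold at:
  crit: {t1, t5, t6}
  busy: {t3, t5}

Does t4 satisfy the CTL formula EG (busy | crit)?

Sat(busy | crit) = {t1, t3, t5, t6}
EG (busy | crit): greatest fixpoint, start Z0 = {t1, t3, t5, t6}, keep only states in Sat with some successor in Z. Already a fixed point.
Sat(EG (busy | crit)) = {t1, t3, t5, t6}
t4 ∉ Sat(EG (busy | crit)) = {t1, t3, t5, t6}, so the formula does not hold at t4.

No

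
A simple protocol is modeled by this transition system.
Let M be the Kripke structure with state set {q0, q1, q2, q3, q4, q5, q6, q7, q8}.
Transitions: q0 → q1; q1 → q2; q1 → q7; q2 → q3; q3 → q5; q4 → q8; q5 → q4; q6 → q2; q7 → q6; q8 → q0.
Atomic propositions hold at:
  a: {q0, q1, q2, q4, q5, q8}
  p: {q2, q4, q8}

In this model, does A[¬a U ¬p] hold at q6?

Sat(¬a) = {q3, q6, q7}
Sat(¬p) = {q0, q1, q3, q5, q6, q7}
A[¬a U ¬p]: least fixpoint, start Z0 = Sat(¬p) = {q0, q1, q3, q5, q6, q7}, add states in Sat(¬a) with every successor in Z. Already a fixed point.
Sat(A[¬a U ¬p]) = {q0, q1, q3, q5, q6, q7}
q6 ∈ Sat(A[¬a U ¬p]) = {q0, q1, q3, q5, q6, q7}, so the formula holds at q6.

Yes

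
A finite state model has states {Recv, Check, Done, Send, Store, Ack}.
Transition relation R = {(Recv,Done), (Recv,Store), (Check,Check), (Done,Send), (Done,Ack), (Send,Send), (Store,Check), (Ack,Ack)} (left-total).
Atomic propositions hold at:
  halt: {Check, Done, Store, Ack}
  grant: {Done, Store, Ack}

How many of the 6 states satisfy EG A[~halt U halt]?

5

Sat(~halt) = {Recv, Send}
A[~halt U halt]: least fixpoint, start Z0 = Sat(halt) = {Check, Done, Store, Ack}, add states in Sat(~halt) with every successor in Z. Z1 = {Recv, Check, Done, Store, Ack}; fixed.
Sat(A[~halt U halt]) = {Recv, Check, Done, Store, Ack}
EG A[~halt U halt]: greatest fixpoint, start Z0 = {Recv, Check, Done, Store, Ack}, keep only states in Sat with some successor in Z. Already a fixed point.
Sat(EG A[~halt U halt]) = {Recv, Check, Done, Store, Ack}
|Sat(EG A[~halt U halt])| = |{Recv, Check, Done, Store, Ack}| = 5.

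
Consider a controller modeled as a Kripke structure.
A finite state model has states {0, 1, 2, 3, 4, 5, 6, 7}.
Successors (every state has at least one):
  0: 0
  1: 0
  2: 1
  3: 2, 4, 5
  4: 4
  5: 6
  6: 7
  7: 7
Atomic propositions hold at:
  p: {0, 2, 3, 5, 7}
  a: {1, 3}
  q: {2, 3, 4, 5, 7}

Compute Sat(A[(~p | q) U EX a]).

{2}

Sat(~p) = {1, 4, 6}
Sat(~p | q) = {1, 2, 3, 4, 5, 6, 7}
Sat(EX a) = {s : some successor in {1, 3}} = {2}
A[(~p | q) U EX a]: least fixpoint, start Z0 = Sat(EX a) = {2}, add states in Sat(~p | q) with every successor in Z. Already a fixed point.
Sat(A[(~p | q) U EX a]) = {2}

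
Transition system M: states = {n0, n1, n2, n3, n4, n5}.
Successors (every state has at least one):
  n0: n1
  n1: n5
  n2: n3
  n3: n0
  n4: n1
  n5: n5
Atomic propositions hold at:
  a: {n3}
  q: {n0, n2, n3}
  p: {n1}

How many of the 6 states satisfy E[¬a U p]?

3

Sat(¬a) = {n0, n1, n2, n4, n5}
E[¬a U p]: least fixpoint, start Z0 = Sat(p) = {n1}, add states in Sat(¬a) with some successor in Z. Z1 = {n0, n1, n4}; fixed.
Sat(E[¬a U p]) = {n0, n1, n4}
|Sat(E[¬a U p])| = |{n0, n1, n4}| = 3.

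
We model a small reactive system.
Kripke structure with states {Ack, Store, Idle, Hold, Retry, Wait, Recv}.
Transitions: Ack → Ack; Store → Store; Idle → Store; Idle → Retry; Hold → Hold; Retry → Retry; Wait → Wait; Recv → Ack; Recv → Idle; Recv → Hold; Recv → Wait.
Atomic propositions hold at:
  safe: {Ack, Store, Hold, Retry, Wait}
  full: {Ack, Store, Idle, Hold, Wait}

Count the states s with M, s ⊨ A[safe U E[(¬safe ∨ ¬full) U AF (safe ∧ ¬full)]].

Sat(¬safe) = {Idle, Recv}
Sat(¬full) = {Retry, Recv}
Sat(¬safe ∨ ¬full) = {Idle, Retry, Recv}
Sat(safe ∧ ¬full) = {Retry}
AF (safe ∧ ¬full): least fixpoint, start Z0 = {Retry}, add states with every successor in Z. Already a fixed point.
Sat(AF (safe ∧ ¬full)) = {Retry}
E[(¬safe ∨ ¬full) U AF (safe ∧ ¬full)]: least fixpoint, start Z0 = Sat(AF (safe ∧ ¬full)) = {Retry}, add states in Sat(¬safe ∨ ¬full) with some successor in Z. Z1 = {Idle, Retry}; Z2 = {Idle, Retry, Recv}; fixed.
Sat(E[(¬safe ∨ ¬full) U AF (safe ∧ ¬full)]) = {Idle, Retry, Recv}
A[safe U E[(¬safe ∨ ¬full) U AF (safe ∧ ¬full)]]: least fixpoint, start Z0 = Sat(E[(¬safe ∨ ¬full) U AF (safe ∧ ¬full)]) = {Idle, Retry, Recv}, add states in Sat(safe) with every successor in Z. Already a fixed point.
Sat(A[safe U E[(¬safe ∨ ¬full) U AF (safe ∧ ¬full)]]) = {Idle, Retry, Recv}
|Sat(A[safe U E[(¬safe ∨ ¬full) U AF (safe ∧ ¬full)]])| = |{Idle, Retry, Recv}| = 3.

3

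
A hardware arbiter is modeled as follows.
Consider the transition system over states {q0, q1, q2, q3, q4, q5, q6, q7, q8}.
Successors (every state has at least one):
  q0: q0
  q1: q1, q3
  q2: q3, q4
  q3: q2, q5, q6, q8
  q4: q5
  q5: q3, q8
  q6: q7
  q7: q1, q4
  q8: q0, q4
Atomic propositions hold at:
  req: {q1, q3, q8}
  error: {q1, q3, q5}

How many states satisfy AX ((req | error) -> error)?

7

Sat(req | error) = {q1, q3, q5, q8}
Sat((req | error) -> error) = {q0, q1, q2, q3, q4, q5, q6, q7}
Sat(AX ((req | error) -> error)) = {s : every successor in {q0, q1, q2, q3, q4, q5, q6, q7}} = {q0, q1, q2, q4, q6, q7, q8}
|Sat(AX ((req | error) -> error))| = |{q0, q1, q2, q4, q6, q7, q8}| = 7.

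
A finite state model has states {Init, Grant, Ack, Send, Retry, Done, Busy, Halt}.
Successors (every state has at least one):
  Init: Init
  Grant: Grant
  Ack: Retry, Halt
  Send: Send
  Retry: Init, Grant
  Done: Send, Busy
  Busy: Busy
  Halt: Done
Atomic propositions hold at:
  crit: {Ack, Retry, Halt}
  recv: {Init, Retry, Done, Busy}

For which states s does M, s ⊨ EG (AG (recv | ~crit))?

Sat(~crit) = {Init, Grant, Send, Done, Busy}
Sat(recv | ~crit) = {Init, Grant, Send, Retry, Done, Busy}
AG (recv | ~crit): greatest fixpoint, start Z0 = {Init, Grant, Send, Retry, Done, Busy}, keep only states in Sat with every successor in Z. Already a fixed point.
Sat(AG (recv | ~crit)) = {Init, Grant, Send, Retry, Done, Busy}
EG (AG (recv | ~crit)): greatest fixpoint, start Z0 = {Init, Grant, Send, Retry, Done, Busy}, keep only states in Sat with some successor in Z. Already a fixed point.
Sat(EG (AG (recv | ~crit))) = {Init, Grant, Send, Retry, Done, Busy}

{Init, Grant, Send, Retry, Done, Busy}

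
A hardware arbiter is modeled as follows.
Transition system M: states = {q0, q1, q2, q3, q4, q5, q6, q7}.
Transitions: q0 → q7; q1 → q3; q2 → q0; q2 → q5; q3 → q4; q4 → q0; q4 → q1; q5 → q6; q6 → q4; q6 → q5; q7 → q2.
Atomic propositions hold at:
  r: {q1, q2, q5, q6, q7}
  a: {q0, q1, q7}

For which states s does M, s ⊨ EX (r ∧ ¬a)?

{q2, q5, q6, q7}

Sat(¬a) = {q2, q3, q4, q5, q6}
Sat(r ∧ ¬a) = {q2, q5, q6}
Sat(EX (r ∧ ¬a)) = {s : some successor in {q2, q5, q6}} = {q2, q5, q6, q7}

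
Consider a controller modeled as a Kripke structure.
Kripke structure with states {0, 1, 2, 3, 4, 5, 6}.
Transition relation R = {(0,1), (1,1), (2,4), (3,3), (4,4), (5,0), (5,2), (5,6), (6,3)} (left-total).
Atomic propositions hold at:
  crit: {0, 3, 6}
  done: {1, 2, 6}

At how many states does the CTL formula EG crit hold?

2

EG crit: greatest fixpoint, start Z0 = {0, 3, 6}, keep only states in Sat with some successor in Z. Z1 = {3, 6}; fixed.
Sat(EG crit) = {3, 6}
|Sat(EG crit)| = |{3, 6}| = 2.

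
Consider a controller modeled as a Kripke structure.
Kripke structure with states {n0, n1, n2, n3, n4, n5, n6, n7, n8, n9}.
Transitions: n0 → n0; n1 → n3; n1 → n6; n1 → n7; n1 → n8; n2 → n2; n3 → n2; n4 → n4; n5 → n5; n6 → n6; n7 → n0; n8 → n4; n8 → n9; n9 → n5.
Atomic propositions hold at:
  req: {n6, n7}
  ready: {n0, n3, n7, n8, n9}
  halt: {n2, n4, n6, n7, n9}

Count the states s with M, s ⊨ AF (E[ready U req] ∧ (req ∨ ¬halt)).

2

E[ready U req]: least fixpoint, start Z0 = Sat(req) = {n6, n7}, add states in Sat(ready) with some successor in Z. Already a fixed point.
Sat(E[ready U req]) = {n6, n7}
Sat(¬halt) = {n0, n1, n3, n5, n8}
Sat(req ∨ ¬halt) = {n0, n1, n3, n5, n6, n7, n8}
Sat(E[ready U req] ∧ (req ∨ ¬halt)) = {n6, n7}
AF (E[ready U req] ∧ (req ∨ ¬halt)): least fixpoint, start Z0 = {n6, n7}, add states with every successor in Z. Already a fixed point.
Sat(AF (E[ready U req] ∧ (req ∨ ¬halt))) = {n6, n7}
|Sat(AF (E[ready U req] ∧ (req ∨ ¬halt)))| = |{n6, n7}| = 2.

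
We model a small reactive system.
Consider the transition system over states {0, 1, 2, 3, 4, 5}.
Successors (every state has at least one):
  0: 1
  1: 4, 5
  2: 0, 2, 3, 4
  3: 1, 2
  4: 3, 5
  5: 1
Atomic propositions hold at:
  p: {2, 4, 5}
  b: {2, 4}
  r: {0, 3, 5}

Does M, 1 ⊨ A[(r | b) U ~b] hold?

Sat(r | b) = {0, 2, 3, 4, 5}
Sat(~b) = {0, 1, 3, 5}
A[(r | b) U ~b]: least fixpoint, start Z0 = Sat(~b) = {0, 1, 3, 5}, add states in Sat(r | b) with every successor in Z. Z1 = {0, 1, 3, 4, 5}; fixed.
Sat(A[(r | b) U ~b]) = {0, 1, 3, 4, 5}
1 ∈ Sat(A[(r | b) U ~b]) = {0, 1, 3, 4, 5}, so the formula holds at 1.

Yes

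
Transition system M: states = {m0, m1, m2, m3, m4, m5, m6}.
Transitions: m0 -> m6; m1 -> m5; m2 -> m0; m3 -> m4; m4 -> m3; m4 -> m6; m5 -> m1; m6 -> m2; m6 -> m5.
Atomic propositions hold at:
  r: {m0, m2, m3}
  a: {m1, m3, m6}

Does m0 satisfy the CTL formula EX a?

Yes

Sat(EX a) = {s : some successor in {m1, m3, m6}} = {m0, m4, m5}
m0 ∈ Sat(EX a) = {m0, m4, m5}, so the formula holds at m0.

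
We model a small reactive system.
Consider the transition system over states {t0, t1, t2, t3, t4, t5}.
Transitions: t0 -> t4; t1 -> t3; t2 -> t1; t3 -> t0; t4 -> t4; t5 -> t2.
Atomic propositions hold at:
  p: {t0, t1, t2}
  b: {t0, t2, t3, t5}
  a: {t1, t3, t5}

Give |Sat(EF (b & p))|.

Sat(b & p) = {t0, t2}
EF (b & p): least fixpoint, start Z0 = {t0, t2}, add states with some successor in Z. Z1 = {t0, t2, t3, t5}; Z2 = {t0, t1, t2, t3, t5}; fixed.
Sat(EF (b & p)) = {t0, t1, t2, t3, t5}
|Sat(EF (b & p))| = |{t0, t1, t2, t3, t5}| = 5.

5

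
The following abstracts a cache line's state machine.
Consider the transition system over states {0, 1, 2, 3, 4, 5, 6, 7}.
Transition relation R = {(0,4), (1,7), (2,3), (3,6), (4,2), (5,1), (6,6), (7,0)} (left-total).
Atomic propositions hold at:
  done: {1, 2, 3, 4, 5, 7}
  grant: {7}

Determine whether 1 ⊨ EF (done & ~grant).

Yes

Sat(~grant) = {0, 1, 2, 3, 4, 5, 6}
Sat(done & ~grant) = {1, 2, 3, 4, 5}
EF (done & ~grant): least fixpoint, start Z0 = {1, 2, 3, 4, 5}, add states with some successor in Z. Z1 = {0, 1, 2, 3, 4, 5}; Z2 = {0, 1, 2, 3, 4, 5, 7}; fixed.
Sat(EF (done & ~grant)) = {0, 1, 2, 3, 4, 5, 7}
1 ∈ Sat(EF (done & ~grant)) = {0, 1, 2, 3, 4, 5, 7}, so the formula holds at 1.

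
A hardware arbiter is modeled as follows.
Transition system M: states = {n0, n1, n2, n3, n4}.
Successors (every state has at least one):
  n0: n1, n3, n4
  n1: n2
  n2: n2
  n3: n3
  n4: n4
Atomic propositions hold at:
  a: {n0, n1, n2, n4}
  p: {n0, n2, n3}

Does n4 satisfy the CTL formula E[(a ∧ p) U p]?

No

Sat(a ∧ p) = {n0, n2}
E[(a ∧ p) U p]: least fixpoint, start Z0 = Sat(p) = {n0, n2, n3}, add states in Sat(a ∧ p) with some successor in Z. Already a fixed point.
Sat(E[(a ∧ p) U p]) = {n0, n2, n3}
n4 ∉ Sat(E[(a ∧ p) U p]) = {n0, n2, n3}, so the formula does not hold at n4.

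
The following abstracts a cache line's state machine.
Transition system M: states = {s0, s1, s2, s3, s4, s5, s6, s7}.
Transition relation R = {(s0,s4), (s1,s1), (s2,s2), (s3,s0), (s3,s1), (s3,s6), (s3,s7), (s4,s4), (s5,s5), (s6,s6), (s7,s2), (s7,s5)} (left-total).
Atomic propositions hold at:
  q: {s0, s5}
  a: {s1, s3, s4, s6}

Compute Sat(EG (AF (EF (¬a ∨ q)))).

Sat(¬a) = {s0, s2, s5, s7}
Sat(¬a ∨ q) = {s0, s2, s5, s7}
EF (¬a ∨ q): least fixpoint, start Z0 = {s0, s2, s5, s7}, add states with some successor in Z. Z1 = {s0, s2, s3, s5, s7}; fixed.
Sat(EF (¬a ∨ q)) = {s0, s2, s3, s5, s7}
AF (EF (¬a ∨ q)): least fixpoint, start Z0 = {s0, s2, s3, s5, s7}, add states with every successor in Z. Already a fixed point.
Sat(AF (EF (¬a ∨ q))) = {s0, s2, s3, s5, s7}
EG (AF (EF (¬a ∨ q))): greatest fixpoint, start Z0 = {s0, s2, s3, s5, s7}, keep only states in Sat with some successor in Z. Z1 = {s2, s3, s5, s7}; fixed.
Sat(EG (AF (EF (¬a ∨ q)))) = {s2, s3, s5, s7}

{s2, s3, s5, s7}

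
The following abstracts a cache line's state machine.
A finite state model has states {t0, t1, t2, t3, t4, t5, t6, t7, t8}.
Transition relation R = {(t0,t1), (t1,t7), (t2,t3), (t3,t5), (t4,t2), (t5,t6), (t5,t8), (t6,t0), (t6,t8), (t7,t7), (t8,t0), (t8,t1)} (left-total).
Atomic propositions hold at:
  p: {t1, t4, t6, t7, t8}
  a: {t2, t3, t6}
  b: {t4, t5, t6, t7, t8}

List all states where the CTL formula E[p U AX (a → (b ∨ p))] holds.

Sat(b ∨ p) = {t1, t4, t5, t6, t7, t8}
Sat(a → (b ∨ p)) = {t0, t1, t4, t5, t6, t7, t8}
Sat(AX (a → (b ∨ p))) = {s : every successor in {t0, t1, t4, t5, t6, t7, t8}} = {t0, t1, t3, t5, t6, t7, t8}
E[p U AX (a → (b ∨ p))]: least fixpoint, start Z0 = Sat(AX (a → (b ∨ p))) = {t0, t1, t3, t5, t6, t7, t8}, add states in Sat(p) with some successor in Z. Already a fixed point.
Sat(E[p U AX (a → (b ∨ p))]) = {t0, t1, t3, t5, t6, t7, t8}

{t0, t1, t3, t5, t6, t7, t8}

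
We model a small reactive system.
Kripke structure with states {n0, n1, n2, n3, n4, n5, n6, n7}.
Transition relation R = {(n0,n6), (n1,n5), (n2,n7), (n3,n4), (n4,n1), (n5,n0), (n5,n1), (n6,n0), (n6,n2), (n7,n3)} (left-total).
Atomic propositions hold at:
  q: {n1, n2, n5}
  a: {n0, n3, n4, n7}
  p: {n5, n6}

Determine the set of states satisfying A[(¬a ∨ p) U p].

{n1, n5, n6}

Sat(¬a) = {n1, n2, n5, n6}
Sat(¬a ∨ p) = {n1, n2, n5, n6}
A[(¬a ∨ p) U p]: least fixpoint, start Z0 = Sat(p) = {n5, n6}, add states in Sat(¬a ∨ p) with every successor in Z. Z1 = {n1, n5, n6}; fixed.
Sat(A[(¬a ∨ p) U p]) = {n1, n5, n6}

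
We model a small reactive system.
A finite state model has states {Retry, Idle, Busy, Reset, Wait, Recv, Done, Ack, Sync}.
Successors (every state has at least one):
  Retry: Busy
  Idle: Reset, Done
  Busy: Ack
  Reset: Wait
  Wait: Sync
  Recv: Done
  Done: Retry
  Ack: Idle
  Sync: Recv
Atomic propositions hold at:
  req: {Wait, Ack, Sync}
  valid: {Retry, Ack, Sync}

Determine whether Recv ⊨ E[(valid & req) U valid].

Sat(valid & req) = {Ack, Sync}
E[(valid & req) U valid]: least fixpoint, start Z0 = Sat(valid) = {Retry, Ack, Sync}, add states in Sat(valid & req) with some successor in Z. Already a fixed point.
Sat(E[(valid & req) U valid]) = {Retry, Ack, Sync}
Recv ∉ Sat(E[(valid & req) U valid]) = {Retry, Ack, Sync}, so the formula does not hold at Recv.

No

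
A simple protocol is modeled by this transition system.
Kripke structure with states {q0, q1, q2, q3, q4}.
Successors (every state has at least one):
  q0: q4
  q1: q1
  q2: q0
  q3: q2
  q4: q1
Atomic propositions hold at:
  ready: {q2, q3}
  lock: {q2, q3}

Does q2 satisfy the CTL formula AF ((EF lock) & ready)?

EF lock: least fixpoint, start Z0 = {q2, q3}, add states with some successor in Z. Already a fixed point.
Sat(EF lock) = {q2, q3}
Sat((EF lock) & ready) = {q2, q3}
AF ((EF lock) & ready): least fixpoint, start Z0 = {q2, q3}, add states with every successor in Z. Already a fixed point.
Sat(AF ((EF lock) & ready)) = {q2, q3}
q2 ∈ Sat(AF ((EF lock) & ready)) = {q2, q3}, so the formula holds at q2.

Yes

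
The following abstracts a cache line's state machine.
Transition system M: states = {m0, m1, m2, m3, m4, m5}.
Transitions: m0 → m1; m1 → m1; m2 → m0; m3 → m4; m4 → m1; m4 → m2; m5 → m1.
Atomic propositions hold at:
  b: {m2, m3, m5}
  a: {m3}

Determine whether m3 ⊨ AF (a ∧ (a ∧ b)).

Sat(a ∧ b) = {m3}
Sat(a ∧ (a ∧ b)) = {m3}
AF (a ∧ (a ∧ b)): least fixpoint, start Z0 = {m3}, add states with every successor in Z. Already a fixed point.
Sat(AF (a ∧ (a ∧ b))) = {m3}
m3 ∈ Sat(AF (a ∧ (a ∧ b))) = {m3}, so the formula holds at m3.

Yes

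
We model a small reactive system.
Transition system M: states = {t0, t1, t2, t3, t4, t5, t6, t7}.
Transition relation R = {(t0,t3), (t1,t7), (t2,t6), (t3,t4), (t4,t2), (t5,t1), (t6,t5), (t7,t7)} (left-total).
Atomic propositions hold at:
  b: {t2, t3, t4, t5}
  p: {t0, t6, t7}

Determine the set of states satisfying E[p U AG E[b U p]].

E[b U p]: least fixpoint, start Z0 = Sat(p) = {t0, t6, t7}, add states in Sat(b) with some successor in Z. Z1 = {t0, t2, t6, t7}; Z2 = {t0, t2, t4, t6, t7}; Z3 = {t0, t2, t3, t4, t6, t7}; fixed.
Sat(E[b U p]) = {t0, t2, t3, t4, t6, t7}
AG E[b U p]: greatest fixpoint, start Z0 = {t0, t2, t3, t4, t6, t7}, keep only states in Sat with every successor in Z. Z1 = {t0, t2, t3, t4, t7}; Z2 = {t0, t3, t4, t7}; Z3 = {t0, t3, t7}; Z4 = {t0, t7}; Z5 = {t7}; fixed.
Sat(AG E[b U p]) = {t7}
E[p U AG E[b U p]]: least fixpoint, start Z0 = Sat(AG E[b U p]) = {t7}, add states in Sat(p) with some successor in Z. Already a fixed point.
Sat(E[p U AG E[b U p]]) = {t7}

{t7}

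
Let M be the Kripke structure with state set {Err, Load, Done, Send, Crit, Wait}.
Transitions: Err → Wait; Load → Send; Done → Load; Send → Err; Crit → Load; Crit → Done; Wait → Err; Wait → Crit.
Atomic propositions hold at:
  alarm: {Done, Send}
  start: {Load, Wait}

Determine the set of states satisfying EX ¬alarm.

{Err, Done, Send, Crit, Wait}

Sat(¬alarm) = {Err, Load, Crit, Wait}
Sat(EX ¬alarm) = {s : some successor in {Err, Load, Crit, Wait}} = {Err, Done, Send, Crit, Wait}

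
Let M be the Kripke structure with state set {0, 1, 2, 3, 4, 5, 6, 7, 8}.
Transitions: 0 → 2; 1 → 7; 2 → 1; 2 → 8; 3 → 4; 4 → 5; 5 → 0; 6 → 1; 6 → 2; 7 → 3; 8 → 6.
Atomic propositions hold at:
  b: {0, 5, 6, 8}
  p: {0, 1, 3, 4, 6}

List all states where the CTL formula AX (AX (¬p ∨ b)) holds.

{2, 3, 4, 5}

Sat(¬p) = {2, 5, 7, 8}
Sat(¬p ∨ b) = {0, 2, 5, 6, 7, 8}
Sat(AX (¬p ∨ b)) = {s : every successor in {0, 2, 5, 6, 7, 8}} = {0, 1, 4, 5, 8}
Sat(AX (AX (¬p ∨ b))) = {s : every successor in {0, 1, 4, 5, 8}} = {2, 3, 4, 5}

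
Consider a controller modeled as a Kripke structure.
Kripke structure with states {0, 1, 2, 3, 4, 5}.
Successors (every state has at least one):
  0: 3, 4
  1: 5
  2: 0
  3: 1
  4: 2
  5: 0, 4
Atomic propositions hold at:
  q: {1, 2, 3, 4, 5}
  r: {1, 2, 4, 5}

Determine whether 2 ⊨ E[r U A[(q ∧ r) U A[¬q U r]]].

Sat(q ∧ r) = {1, 2, 4, 5}
Sat(¬q) = {0}
A[¬q U r]: least fixpoint, start Z0 = Sat(r) = {1, 2, 4, 5}, add states in Sat(¬q) with every successor in Z. Already a fixed point.
Sat(A[¬q U r]) = {1, 2, 4, 5}
A[(q ∧ r) U A[¬q U r]]: least fixpoint, start Z0 = Sat(A[¬q U r]) = {1, 2, 4, 5}, add states in Sat(q ∧ r) with every successor in Z. Already a fixed point.
Sat(A[(q ∧ r) U A[¬q U r]]) = {1, 2, 4, 5}
E[r U A[(q ∧ r) U A[¬q U r]]]: least fixpoint, start Z0 = Sat(A[(q ∧ r) U A[¬q U r]]) = {1, 2, 4, 5}, add states in Sat(r) with some successor in Z. Already a fixed point.
Sat(E[r U A[(q ∧ r) U A[¬q U r]]]) = {1, 2, 4, 5}
2 ∈ Sat(E[r U A[(q ∧ r) U A[¬q U r]]]) = {1, 2, 4, 5}, so the formula holds at 2.

Yes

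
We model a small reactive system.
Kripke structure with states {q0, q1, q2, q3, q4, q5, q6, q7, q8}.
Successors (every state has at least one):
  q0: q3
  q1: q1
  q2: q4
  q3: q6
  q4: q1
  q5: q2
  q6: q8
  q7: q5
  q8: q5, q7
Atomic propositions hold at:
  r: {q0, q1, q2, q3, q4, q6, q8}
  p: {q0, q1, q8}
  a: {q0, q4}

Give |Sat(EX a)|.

Sat(EX a) = {s : some successor in {q0, q4}} = {q2}
|Sat(EX a)| = |{q2}| = 1.

1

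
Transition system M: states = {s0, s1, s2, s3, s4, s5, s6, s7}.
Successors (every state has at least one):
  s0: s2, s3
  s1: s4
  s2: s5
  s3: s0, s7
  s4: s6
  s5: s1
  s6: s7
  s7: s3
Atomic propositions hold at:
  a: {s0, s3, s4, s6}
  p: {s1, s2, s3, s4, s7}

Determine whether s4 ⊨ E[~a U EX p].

No

Sat(~a) = {s1, s2, s5, s7}
Sat(EX p) = {s : some successor in {s1, s2, s3, s4, s7}} = {s0, s1, s3, s5, s6, s7}
E[~a U EX p]: least fixpoint, start Z0 = Sat(EX p) = {s0, s1, s3, s5, s6, s7}, add states in Sat(~a) with some successor in Z. Z1 = {s0, s1, s2, s3, s5, s6, s7}; fixed.
Sat(E[~a U EX p]) = {s0, s1, s2, s3, s5, s6, s7}
s4 ∉ Sat(E[~a U EX p]) = {s0, s1, s2, s3, s5, s6, s7}, so the formula does not hold at s4.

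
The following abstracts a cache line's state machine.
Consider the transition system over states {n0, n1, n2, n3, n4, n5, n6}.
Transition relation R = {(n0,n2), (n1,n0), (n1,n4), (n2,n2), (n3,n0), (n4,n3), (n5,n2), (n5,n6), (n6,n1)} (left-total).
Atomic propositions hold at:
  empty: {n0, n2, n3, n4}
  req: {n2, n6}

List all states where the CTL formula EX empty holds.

Sat(EX empty) = {s : some successor in {n0, n2, n3, n4}} = {n0, n1, n2, n3, n4, n5}

{n0, n1, n2, n3, n4, n5}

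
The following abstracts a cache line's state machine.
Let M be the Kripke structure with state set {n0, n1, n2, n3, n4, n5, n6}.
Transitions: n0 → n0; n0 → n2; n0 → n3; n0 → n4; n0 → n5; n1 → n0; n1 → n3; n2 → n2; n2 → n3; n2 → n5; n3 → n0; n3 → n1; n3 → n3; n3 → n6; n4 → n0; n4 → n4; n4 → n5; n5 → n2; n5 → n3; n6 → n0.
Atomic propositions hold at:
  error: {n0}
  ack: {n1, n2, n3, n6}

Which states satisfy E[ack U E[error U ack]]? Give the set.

{n0, n1, n2, n3, n6}

E[error U ack]: least fixpoint, start Z0 = Sat(ack) = {n1, n2, n3, n6}, add states in Sat(error) with some successor in Z. Z1 = {n0, n1, n2, n3, n6}; fixed.
Sat(E[error U ack]) = {n0, n1, n2, n3, n6}
E[ack U E[error U ack]]: least fixpoint, start Z0 = Sat(E[error U ack]) = {n0, n1, n2, n3, n6}, add states in Sat(ack) with some successor in Z. Already a fixed point.
Sat(E[ack U E[error U ack]]) = {n0, n1, n2, n3, n6}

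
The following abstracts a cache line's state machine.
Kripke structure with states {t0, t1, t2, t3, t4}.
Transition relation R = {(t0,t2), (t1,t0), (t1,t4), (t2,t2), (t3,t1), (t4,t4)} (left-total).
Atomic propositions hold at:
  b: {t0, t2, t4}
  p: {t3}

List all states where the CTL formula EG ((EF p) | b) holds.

EF p: least fixpoint, start Z0 = {t3}, add states with some successor in Z. Already a fixed point.
Sat(EF p) = {t3}
Sat((EF p) | b) = {t0, t2, t3, t4}
EG ((EF p) | b): greatest fixpoint, start Z0 = {t0, t2, t3, t4}, keep only states in Sat with some successor in Z. Z1 = {t0, t2, t4}; fixed.
Sat(EG ((EF p) | b)) = {t0, t2, t4}

{t0, t2, t4}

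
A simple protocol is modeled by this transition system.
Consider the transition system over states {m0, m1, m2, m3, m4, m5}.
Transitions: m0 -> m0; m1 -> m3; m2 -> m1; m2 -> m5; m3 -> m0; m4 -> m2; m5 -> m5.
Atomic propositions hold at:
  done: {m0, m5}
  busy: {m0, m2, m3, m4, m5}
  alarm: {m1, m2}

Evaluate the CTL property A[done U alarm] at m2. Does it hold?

Yes

A[done U alarm]: least fixpoint, start Z0 = Sat(alarm) = {m1, m2}, add states in Sat(done) with every successor in Z. Already a fixed point.
Sat(A[done U alarm]) = {m1, m2}
m2 ∈ Sat(A[done U alarm]) = {m1, m2}, so the formula holds at m2.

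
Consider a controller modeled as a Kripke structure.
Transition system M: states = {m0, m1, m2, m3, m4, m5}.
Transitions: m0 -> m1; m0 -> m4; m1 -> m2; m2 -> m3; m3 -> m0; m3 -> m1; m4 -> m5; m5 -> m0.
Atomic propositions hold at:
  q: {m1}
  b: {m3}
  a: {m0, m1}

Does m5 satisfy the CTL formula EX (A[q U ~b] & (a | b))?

Yes

Sat(~b) = {m0, m1, m2, m4, m5}
A[q U ~b]: least fixpoint, start Z0 = Sat(~b) = {m0, m1, m2, m4, m5}, add states in Sat(q) with every successor in Z. Already a fixed point.
Sat(A[q U ~b]) = {m0, m1, m2, m4, m5}
Sat(a | b) = {m0, m1, m3}
Sat(A[q U ~b] & (a | b)) = {m0, m1}
Sat(EX (A[q U ~b] & (a | b))) = {s : some successor in {m0, m1}} = {m0, m3, m5}
m5 ∈ Sat(EX (A[q U ~b] & (a | b))) = {m0, m3, m5}, so the formula holds at m5.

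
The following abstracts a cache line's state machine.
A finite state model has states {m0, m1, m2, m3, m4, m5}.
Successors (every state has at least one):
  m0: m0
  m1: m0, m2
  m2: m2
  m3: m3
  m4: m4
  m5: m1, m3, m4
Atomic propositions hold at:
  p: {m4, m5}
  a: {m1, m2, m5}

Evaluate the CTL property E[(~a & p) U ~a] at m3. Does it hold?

Sat(~a) = {m0, m3, m4}
Sat(~a & p) = {m4}
E[(~a & p) U ~a]: least fixpoint, start Z0 = Sat(~a) = {m0, m3, m4}, add states in Sat(~a & p) with some successor in Z. Already a fixed point.
Sat(E[(~a & p) U ~a]) = {m0, m3, m4}
m3 ∈ Sat(E[(~a & p) U ~a]) = {m0, m3, m4}, so the formula holds at m3.

Yes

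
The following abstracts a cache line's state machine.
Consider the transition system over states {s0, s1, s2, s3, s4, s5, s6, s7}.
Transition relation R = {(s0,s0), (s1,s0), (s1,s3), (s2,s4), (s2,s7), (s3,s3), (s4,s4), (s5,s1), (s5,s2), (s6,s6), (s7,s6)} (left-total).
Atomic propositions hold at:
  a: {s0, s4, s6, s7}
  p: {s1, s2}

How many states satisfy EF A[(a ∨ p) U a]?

Sat(a ∨ p) = {s0, s1, s2, s4, s6, s7}
A[(a ∨ p) U a]: least fixpoint, start Z0 = Sat(a) = {s0, s4, s6, s7}, add states in Sat(a ∨ p) with every successor in Z. Z1 = {s0, s2, s4, s6, s7}; fixed.
Sat(A[(a ∨ p) U a]) = {s0, s2, s4, s6, s7}
EF A[(a ∨ p) U a]: least fixpoint, start Z0 = {s0, s2, s4, s6, s7}, add states with some successor in Z. Z1 = {s0, s1, s2, s4, s5, s6, s7}; fixed.
Sat(EF A[(a ∨ p) U a]) = {s0, s1, s2, s4, s5, s6, s7}
|Sat(EF A[(a ∨ p) U a])| = |{s0, s1, s2, s4, s5, s6, s7}| = 7.

7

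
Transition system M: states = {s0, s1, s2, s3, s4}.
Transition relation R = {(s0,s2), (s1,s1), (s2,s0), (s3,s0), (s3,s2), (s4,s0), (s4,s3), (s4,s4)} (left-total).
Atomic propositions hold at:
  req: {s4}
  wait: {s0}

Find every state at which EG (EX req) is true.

{s4}

Sat(EX req) = {s : some successor in {s4}} = {s4}
EG (EX req): greatest fixpoint, start Z0 = {s4}, keep only states in Sat with some successor in Z. Already a fixed point.
Sat(EG (EX req)) = {s4}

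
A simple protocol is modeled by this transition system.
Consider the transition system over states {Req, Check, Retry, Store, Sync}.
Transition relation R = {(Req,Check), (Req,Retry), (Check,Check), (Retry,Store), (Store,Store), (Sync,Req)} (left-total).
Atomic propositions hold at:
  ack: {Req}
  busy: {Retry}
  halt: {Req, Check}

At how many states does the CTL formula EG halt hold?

EG halt: greatest fixpoint, start Z0 = {Req, Check}, keep only states in Sat with some successor in Z. Already a fixed point.
Sat(EG halt) = {Req, Check}
|Sat(EG halt)| = |{Req, Check}| = 2.

2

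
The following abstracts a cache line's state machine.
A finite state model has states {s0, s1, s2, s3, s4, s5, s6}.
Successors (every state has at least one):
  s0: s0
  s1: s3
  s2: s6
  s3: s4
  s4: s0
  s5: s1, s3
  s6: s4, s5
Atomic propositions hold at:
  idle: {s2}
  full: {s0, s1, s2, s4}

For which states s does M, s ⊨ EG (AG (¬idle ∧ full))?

Sat(¬idle) = {s0, s1, s3, s4, s5, s6}
Sat(¬idle ∧ full) = {s0, s1, s4}
AG (¬idle ∧ full): greatest fixpoint, start Z0 = {s0, s1, s4}, keep only states in Sat with every successor in Z. Z1 = {s0, s4}; fixed.
Sat(AG (¬idle ∧ full)) = {s0, s4}
EG (AG (¬idle ∧ full)): greatest fixpoint, start Z0 = {s0, s4}, keep only states in Sat with some successor in Z. Already a fixed point.
Sat(EG (AG (¬idle ∧ full))) = {s0, s4}

{s0, s4}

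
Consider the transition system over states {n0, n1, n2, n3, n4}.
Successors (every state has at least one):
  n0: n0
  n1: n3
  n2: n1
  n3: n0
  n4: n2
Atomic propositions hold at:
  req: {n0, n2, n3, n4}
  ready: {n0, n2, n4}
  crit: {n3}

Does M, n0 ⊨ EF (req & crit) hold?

No

Sat(req & crit) = {n3}
EF (req & crit): least fixpoint, start Z0 = {n3}, add states with some successor in Z. Z1 = {n1, n3}; Z2 = {n1, n2, n3}; Z3 = {n1, n2, n3, n4}; fixed.
Sat(EF (req & crit)) = {n1, n2, n3, n4}
n0 ∉ Sat(EF (req & crit)) = {n1, n2, n3, n4}, so the formula does not hold at n0.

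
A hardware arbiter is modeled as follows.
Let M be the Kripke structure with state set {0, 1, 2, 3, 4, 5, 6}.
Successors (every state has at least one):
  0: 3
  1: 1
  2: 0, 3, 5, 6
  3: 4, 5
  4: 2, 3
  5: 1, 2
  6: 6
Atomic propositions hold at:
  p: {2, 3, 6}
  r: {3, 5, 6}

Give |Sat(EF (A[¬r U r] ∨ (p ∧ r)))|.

6

Sat(¬r) = {0, 1, 2, 4}
A[¬r U r]: least fixpoint, start Z0 = Sat(r) = {3, 5, 6}, add states in Sat(¬r) with every successor in Z. Z1 = {0, 3, 5, 6}; Z2 = {0, 2, 3, 5, 6}; Z3 = {0, 2, 3, 4, 5, 6}; fixed.
Sat(A[¬r U r]) = {0, 2, 3, 4, 5, 6}
Sat(p ∧ r) = {3, 6}
Sat(A[¬r U r] ∨ (p ∧ r)) = {0, 2, 3, 4, 5, 6}
EF (A[¬r U r] ∨ (p ∧ r)): least fixpoint, start Z0 = {0, 2, 3, 4, 5, 6}, add states with some successor in Z. Already a fixed point.
Sat(EF (A[¬r U r] ∨ (p ∧ r))) = {0, 2, 3, 4, 5, 6}
|Sat(EF (A[¬r U r] ∨ (p ∧ r)))| = |{0, 2, 3, 4, 5, 6}| = 6.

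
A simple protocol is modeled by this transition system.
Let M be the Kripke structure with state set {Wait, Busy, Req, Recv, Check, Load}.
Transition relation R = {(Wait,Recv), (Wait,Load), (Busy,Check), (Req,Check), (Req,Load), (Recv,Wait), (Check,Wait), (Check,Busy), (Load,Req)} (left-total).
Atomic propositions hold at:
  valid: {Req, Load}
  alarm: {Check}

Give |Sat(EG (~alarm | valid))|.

4

Sat(~alarm) = {Wait, Busy, Req, Recv, Load}
Sat(~alarm | valid) = {Wait, Busy, Req, Recv, Load}
EG (~alarm | valid): greatest fixpoint, start Z0 = {Wait, Busy, Req, Recv, Load}, keep only states in Sat with some successor in Z. Z1 = {Wait, Req, Recv, Load}; fixed.
Sat(EG (~alarm | valid)) = {Wait, Req, Recv, Load}
|Sat(EG (~alarm | valid))| = |{Wait, Req, Recv, Load}| = 4.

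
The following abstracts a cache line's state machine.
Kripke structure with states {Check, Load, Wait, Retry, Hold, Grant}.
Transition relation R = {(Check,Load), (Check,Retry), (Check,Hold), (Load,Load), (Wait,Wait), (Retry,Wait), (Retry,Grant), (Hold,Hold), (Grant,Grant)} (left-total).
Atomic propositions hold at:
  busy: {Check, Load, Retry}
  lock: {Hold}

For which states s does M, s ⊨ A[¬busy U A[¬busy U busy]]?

Sat(¬busy) = {Wait, Hold, Grant}
A[¬busy U busy]: least fixpoint, start Z0 = Sat(busy) = {Check, Load, Retry}, add states in Sat(¬busy) with every successor in Z. Already a fixed point.
Sat(A[¬busy U busy]) = {Check, Load, Retry}
A[¬busy U A[¬busy U busy]]: least fixpoint, start Z0 = Sat(A[¬busy U busy]) = {Check, Load, Retry}, add states in Sat(¬busy) with every successor in Z. Already a fixed point.
Sat(A[¬busy U A[¬busy U busy]]) = {Check, Load, Retry}

{Check, Load, Retry}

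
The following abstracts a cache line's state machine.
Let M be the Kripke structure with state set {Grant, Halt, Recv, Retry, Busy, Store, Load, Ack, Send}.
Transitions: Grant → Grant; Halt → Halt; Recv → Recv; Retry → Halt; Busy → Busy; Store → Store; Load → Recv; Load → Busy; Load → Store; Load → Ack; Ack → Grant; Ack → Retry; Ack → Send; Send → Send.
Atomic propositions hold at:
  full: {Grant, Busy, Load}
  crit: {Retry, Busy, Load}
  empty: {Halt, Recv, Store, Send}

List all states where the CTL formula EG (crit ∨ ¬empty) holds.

Sat(¬empty) = {Grant, Retry, Busy, Load, Ack}
Sat(crit ∨ ¬empty) = {Grant, Retry, Busy, Load, Ack}
EG (crit ∨ ¬empty): greatest fixpoint, start Z0 = {Grant, Retry, Busy, Load, Ack}, keep only states in Sat with some successor in Z. Z1 = {Grant, Busy, Load, Ack}; fixed.
Sat(EG (crit ∨ ¬empty)) = {Grant, Busy, Load, Ack}

{Grant, Busy, Load, Ack}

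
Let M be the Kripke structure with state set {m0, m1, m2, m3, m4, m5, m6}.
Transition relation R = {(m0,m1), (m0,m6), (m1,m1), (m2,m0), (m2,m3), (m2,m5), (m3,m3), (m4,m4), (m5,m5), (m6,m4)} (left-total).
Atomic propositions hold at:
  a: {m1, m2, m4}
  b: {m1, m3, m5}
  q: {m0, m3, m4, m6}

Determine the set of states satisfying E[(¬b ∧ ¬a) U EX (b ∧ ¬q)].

Sat(¬b) = {m0, m2, m4, m6}
Sat(¬a) = {m0, m3, m5, m6}
Sat(¬b ∧ ¬a) = {m0, m6}
Sat(¬q) = {m1, m2, m5}
Sat(b ∧ ¬q) = {m1, m5}
Sat(EX (b ∧ ¬q)) = {s : some successor in {m1, m5}} = {m0, m1, m2, m5}
E[(¬b ∧ ¬a) U EX (b ∧ ¬q)]: least fixpoint, start Z0 = Sat(EX (b ∧ ¬q)) = {m0, m1, m2, m5}, add states in Sat(¬b ∧ ¬a) with some successor in Z. Already a fixed point.
Sat(E[(¬b ∧ ¬a) U EX (b ∧ ¬q)]) = {m0, m1, m2, m5}

{m0, m1, m2, m5}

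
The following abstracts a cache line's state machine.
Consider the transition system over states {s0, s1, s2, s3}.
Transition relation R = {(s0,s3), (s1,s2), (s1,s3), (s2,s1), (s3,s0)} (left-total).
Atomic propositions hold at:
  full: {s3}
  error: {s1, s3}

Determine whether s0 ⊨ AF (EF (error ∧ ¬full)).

No

Sat(¬full) = {s0, s1, s2}
Sat(error ∧ ¬full) = {s1}
EF (error ∧ ¬full): least fixpoint, start Z0 = {s1}, add states with some successor in Z. Z1 = {s1, s2}; fixed.
Sat(EF (error ∧ ¬full)) = {s1, s2}
AF (EF (error ∧ ¬full)): least fixpoint, start Z0 = {s1, s2}, add states with every successor in Z. Already a fixed point.
Sat(AF (EF (error ∧ ¬full))) = {s1, s2}
s0 ∉ Sat(AF (EF (error ∧ ¬full))) = {s1, s2}, so the formula does not hold at s0.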